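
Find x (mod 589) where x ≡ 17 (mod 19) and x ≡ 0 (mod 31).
M = 19 × 31 = 589. M₁ = 31, y₁ ≡ 8 (mod 19). M₂ = 19, y₂ ≡ 18 (mod 31). x = 17×31×8 + 0×19×18 ≡ 93 (mod 589)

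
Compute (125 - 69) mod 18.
2

(125 - 69) = 56
56 mod 18 = 2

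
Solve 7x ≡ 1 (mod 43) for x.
37

Using Extended Euclidean Algorithm:
gcd(7, 43) = 1
Bezout coefficients: 7 × -6 + 43 × 1 = 1
So 7 × -6 ≡ 1 (mod 43)
The inverse is -6 mod 43 = 37
Verification: 7 × 37 = 259 = 6 × 43 + 1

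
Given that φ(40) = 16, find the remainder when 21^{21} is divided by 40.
By Euler: 21^{16} ≡ 1 (mod 40) since gcd(21, 40) = 1. 21 = 1×16 + 5. So 21^{21} ≡ 21^{5} ≡ 21 (mod 40)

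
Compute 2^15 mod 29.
Using repeated squaring. 15 = 8 + 4 + 2 + 1 (binary 1111). Repeated squaring mod 29: 2^1 ≡ 2; 2^2 ≡ 2² = 4 ≡ 4; 2^4 ≡ 4² = 16 ≡ 16; 2^8 ≡ 16² = 256 ≡ 24. Multiply: 2^15 = 2^8 × 2^4 × 2^2 × 2^1 ≡ 24 × 16 × 4 × 2 (mod 29): 24 × 16 = 384 ≡ 7; 7 × 4 = 28 ≡ 28; 28 × 2 = 56 ≡ 27. So 2^15 ≡ 27 (mod 29).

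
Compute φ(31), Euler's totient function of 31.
30

Prime factorization: 31 = 31
Using the formula φ(n) = n × Π(1 - 1/p) for each prime factor p:
φ(31) = 31 × (1 - 1/31)
φ(31) = 30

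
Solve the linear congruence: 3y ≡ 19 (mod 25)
23

Since gcd(3, 25) = 1 divides 19, a solution exists.
Multiply both sides by the inverse of 3 mod 25:
  3^(-1) mod 25 = 17
  x ≡ 17 × 19 ≡ 323 ≡ 23 (mod 25)
Verification: 3 × 23 = 69 = 2 × 25 + 19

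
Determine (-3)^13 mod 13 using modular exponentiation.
Using Fermat: (-3)^{12} ≡ 1 (mod 13). 13 ≡ 1 (mod 12). So (-3)^{13} ≡ (-3)^{1} ≡ 10 (mod 13)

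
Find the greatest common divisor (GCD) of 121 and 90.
1

Using the Euclidean algorithm:
121 = 1 × 90 + 31
90 = 2 × 31 + 28
31 = 1 × 28 + 3
28 = 9 × 3 + 1
3 = 3 × 1 + 0

GCD(121, 90) = 1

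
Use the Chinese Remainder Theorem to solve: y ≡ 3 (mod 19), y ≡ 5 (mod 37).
79

Using the Chinese Remainder Theorem:
M = product of moduli = 703
For equation 1: M_1 = 37, 37 ≡ 18 (mod 19), inverse of 37 mod 19 is 18 (check: 18 × 18 = 324 ≡ 1 (mod 19))
For equation 2: M_2 = 19, 19 ≡ 19 (mod 37), inverse of 19 mod 37 is 2 (check: 19 × 2 = 38 ≡ 1 (mod 37))
Combine: y ≡ Σ r_i×M_i×(M_i⁻¹ mod m_i) = 3×37×18 + 5×19×2 = 1998 + 190 = 2188
2188 mod 703 = 79
y ≡ 79 (mod 703)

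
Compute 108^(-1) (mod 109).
108^(-1) ≡ 108 (mod 109). Verification: 108 × 108 = 11664 ≡ 1 (mod 109)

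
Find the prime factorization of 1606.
2 × 11 × 73

Divide by primes starting from smallest:
1606 ÷ 2 = 803
803 ÷ 11 = 73
73 ÷ 73 = 1

1606 = 2 × 11 × 73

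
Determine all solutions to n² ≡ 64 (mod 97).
The square roots of 64 mod 97 are 89 and 8. Verify: 89² = 7921 ≡ 64 (mod 97)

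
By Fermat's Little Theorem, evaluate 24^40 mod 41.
By Fermat's Little Theorem, 24^{40} ≡ 1 (mod 41) since 41 is prime and gcd(24, 41) = 1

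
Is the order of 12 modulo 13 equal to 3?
No, the actual order is 2, not 3.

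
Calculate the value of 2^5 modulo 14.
5 = 4 + 1 (binary 101). Repeated squaring mod 14: 2^1 ≡ 2; 2^2 ≡ 2² = 4 ≡ 4; 2^4 ≡ 4² = 16 ≡ 2. Multiply: 2^5 = 2^4 × 2^1 ≡ 2 × 2 (mod 14): 2 × 2 = 4 ≡ 4. So 2^5 ≡ 4 (mod 14).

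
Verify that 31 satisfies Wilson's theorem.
(30)! mod 31 = 30. Since this equals -1 (mod 31), Wilson confirms 31 is prime.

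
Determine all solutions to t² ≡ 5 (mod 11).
The square roots of 5 mod 11 are 4 and 7. Verify: 4² = 16 ≡ 5 (mod 11)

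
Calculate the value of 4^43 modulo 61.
Using repeated squaring. 43 = 32 + 8 + 2 + 1 (binary 101011). Repeated squaring mod 61: 4^1 ≡ 4; 4^2 ≡ 4² = 16 ≡ 16; 4^4 ≡ 16² = 256 ≡ 12; 4^8 ≡ 12² = 144 ≡ 22; 4^16 ≡ 22² = 484 ≡ 57; 4^32 ≡ 57² = 3249 ≡ 16. Multiply: 4^43 = 4^32 × 4^8 × 4^2 × 4^1 ≡ 16 × 22 × 16 × 4 (mod 61): 16 × 22 = 352 ≡ 47; 47 × 16 = 752 ≡ 20; 20 × 4 = 80 ≡ 19. So 4^43 ≡ 19 (mod 61).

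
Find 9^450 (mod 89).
Using Fermat: 9^{88} ≡ 1 (mod 89). 450 ≡ 10 (mod 88). So 9^{450} ≡ 9^{10} ≡ 73 (mod 89)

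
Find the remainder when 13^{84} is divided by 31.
By Fermat: 13^{30} ≡ 1 (mod 31). 84 = 2×30 + 24. So 13^{84} ≡ 13^{24} ≡ 2 (mod 31)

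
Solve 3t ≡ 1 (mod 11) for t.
4

Using Extended Euclidean Algorithm:
gcd(3, 11) = 1
Bezout coefficients: 3 × 4 + 11 × -1 = 1
So 3 × 4 ≡ 1 (mod 11)
The inverse is 4 mod 11 = 4
Verification: 3 × 4 = 12 = 1 × 11 + 1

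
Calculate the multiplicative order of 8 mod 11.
Powers of 8 mod 11: 8^1≡8, 8^2≡9, 8^3≡6, 8^4≡4, 8^5≡10, 8^6≡3, 8^7≡2, 8^8≡5, 8^9≡7, 8^10≡1. Order = 10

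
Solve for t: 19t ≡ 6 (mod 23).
10

Since gcd(19, 23) = 1 divides 6, a solution exists.
Multiply both sides by the inverse of 19 mod 23:
  19^(-1) mod 23 = 17
  x ≡ 17 × 6 ≡ 102 ≡ 10 (mod 23)
Verification: 19 × 10 = 190 = 8 × 23 + 6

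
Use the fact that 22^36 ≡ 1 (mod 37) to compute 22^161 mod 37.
By Fermat: 22^{36} ≡ 1 (mod 37). 161 = 4×36 + 17. So 22^{161} ≡ 22^{17} ≡ 5 (mod 37)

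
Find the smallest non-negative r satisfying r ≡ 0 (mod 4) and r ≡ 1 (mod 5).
M = 4 × 5 = 20. M₁ = 5, y₁ ≡ 1 (mod 4). M₂ = 4, y₂ ≡ 4 (mod 5). r = 0×5×1 + 1×4×4 ≡ 16 (mod 20)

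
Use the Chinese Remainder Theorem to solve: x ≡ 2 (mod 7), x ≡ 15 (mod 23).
107

Using the Chinese Remainder Theorem:
M = product of moduli = 161
For equation 1: M_1 = 23, 23 ≡ 2 (mod 7), inverse of 23 mod 7 is 4 (check: 2 × 4 = 8 ≡ 1 (mod 7))
For equation 2: M_2 = 7, 7 ≡ 7 (mod 23), inverse of 7 mod 23 is 10 (check: 7 × 10 = 70 ≡ 1 (mod 23))
Combine: x ≡ Σ r_i×M_i×(M_i⁻¹ mod m_i) = 2×23×4 + 15×7×10 = 184 + 1050 = 1234
1234 mod 161 = 107
x ≡ 107 (mod 161)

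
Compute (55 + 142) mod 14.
1

(55 + 142) = 197
197 mod 14 = 1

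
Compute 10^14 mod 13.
Using Fermat: 10^{12} ≡ 1 (mod 13). 14 ≡ 2 (mod 12). So 10^{14} ≡ 10^{2} ≡ 9 (mod 13)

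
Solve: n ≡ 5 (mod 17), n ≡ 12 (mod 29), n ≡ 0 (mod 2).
M = 17 × 29 × 2 = 986. M₁ = 58, y₁ ≡ 5 (mod 17). M₂ = 34, y₂ ≡ 6 (mod 29). M₃ = 493, y₃ ≡ 1 (mod 2). n = 5×58×5 + 12×34×6 + 0×493×1 ≡ 940 (mod 986)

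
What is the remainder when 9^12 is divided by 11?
Using Fermat: 9^{10} ≡ 1 (mod 11). 12 ≡ 2 (mod 10). So 9^{12} ≡ 9^{2} ≡ 4 (mod 11)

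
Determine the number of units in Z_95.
72

Prime factorization: 95 = 5 × 19
Using the formula φ(n) = n × Π(1 - 1/p) for each prime factor p:
φ(95) = 95 × (1 - 1/5) × (1 - 1/19)
φ(95) = 72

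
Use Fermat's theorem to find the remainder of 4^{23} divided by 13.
10

By Fermat's Little Theorem, a^(p-1) ≡ 1 (mod p) for prime p and gcd(a, p) = 1
Here p = 13, so 4^12 ≡ 1 (mod 13)
We can reduce the exponent: 23 mod 12 = 11
So 4^23 ≡ 4^11 (mod 13)
Computing: 4^11 mod 13 = 10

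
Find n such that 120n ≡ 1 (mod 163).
120^(-1) ≡ 72 (mod 163). Verification: 120 × 72 = 8640 ≡ 1 (mod 163)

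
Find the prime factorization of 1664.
2^7 × 13

Divide by primes starting from smallest:
1664 ÷ 2 = 832
832 ÷ 2 = 416
416 ÷ 2 = 208
208 ÷ 2 = 104
104 ÷ 2 = 52
52 ÷ 2 = 26
26 ÷ 2 = 13
13 ÷ 13 = 1

1664 = 2^7 × 13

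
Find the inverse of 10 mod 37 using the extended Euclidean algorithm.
Extended GCD: 10(-11) + 37(3) = 1. So 10^(-1) ≡ 26 ≡ 26 (mod 37). Verify: 10 × 26 = 260 ≡ 1 (mod 37)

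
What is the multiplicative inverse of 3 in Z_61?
41

Using Extended Euclidean Algorithm:
gcd(3, 61) = 1
Bezout coefficients: 3 × -20 + 61 × 1 = 1
So 3 × -20 ≡ 1 (mod 61)
The inverse is -20 mod 61 = 41
Verification: 3 × 41 = 123 = 2 × 61 + 1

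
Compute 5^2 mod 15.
2 = 2 (binary 10). Repeated squaring mod 15: 5^1 ≡ 5; 5^2 ≡ 5² = 25 ≡ 10. So 5^2 ≡ 10 (mod 15).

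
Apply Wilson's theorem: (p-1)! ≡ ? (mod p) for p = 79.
By Wilson's theorem, (78)! ≡ -1 ≡ 78 (mod 79)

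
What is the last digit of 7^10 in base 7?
7 ≡ 0 (mod 7). 10 = 8 + 2 (binary 1010). Repeated squaring mod 7: 0^1 ≡ 0; 0^2 ≡ 0² = 0 ≡ 0; 0^4 ≡ 0² = 0 ≡ 0; 0^8 ≡ 0² = 0 ≡ 0. Multiply: 7^10 ≡ 0^8 × 0^2 ≡ 0 × 0 (mod 7): 0 × 0 = 0 ≡ 0. So 7^10 ≡ 0 (mod 7).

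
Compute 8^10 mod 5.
8 ≡ 3 (mod 5). 10 = 8 + 2 (binary 1010). Repeated squaring mod 5: 3^1 ≡ 3; 3^2 ≡ 3² = 9 ≡ 4; 3^4 ≡ 4² = 16 ≡ 1; 3^8 ≡ 1² = 1 ≡ 1. Multiply: 8^10 ≡ 3^8 × 3^2 ≡ 1 × 4 (mod 5): 1 × 4 = 4 ≡ 4. So 8^10 ≡ 4 (mod 5).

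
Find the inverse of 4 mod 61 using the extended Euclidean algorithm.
Extended GCD: 4(-15) + 61(1) = 1. So 4^(-1) ≡ 46 ≡ 46 (mod 61). Verify: 4 × 46 = 184 ≡ 1 (mod 61)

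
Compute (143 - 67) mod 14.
6

(143 - 67) = 76
76 mod 14 = 6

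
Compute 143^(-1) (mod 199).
143^(-1) ≡ 167 (mod 199). Verification: 143 × 167 = 23881 ≡ 1 (mod 199)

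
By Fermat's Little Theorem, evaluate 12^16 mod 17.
By Fermat's Little Theorem, 12^{16} ≡ 1 (mod 17) since 17 is prime and gcd(12, 17) = 1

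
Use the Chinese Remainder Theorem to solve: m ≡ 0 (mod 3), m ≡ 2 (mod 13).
M = 3 × 13 = 39. M₁ = 13, y₁ ≡ 1 (mod 3). M₂ = 3, y₂ ≡ 9 (mod 13). m = 0×13×1 + 2×3×9 ≡ 15 (mod 39)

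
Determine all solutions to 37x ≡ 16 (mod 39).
31

Since gcd(37, 39) = 1 divides 16, a solution exists.
Multiply both sides by the inverse of 37 mod 39:
  37^(-1) mod 39 = 19
  x ≡ 19 × 16 ≡ 304 ≡ 31 (mod 39)
Verification: 37 × 31 = 1147 = 29 × 39 + 16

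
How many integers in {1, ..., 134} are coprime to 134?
66

Prime factorization: 134 = 2 × 67
Using the formula φ(n) = n × Π(1 - 1/p) for each prime factor p:
φ(134) = 134 × (1 - 1/2) × (1 - 1/67)
φ(134) = 66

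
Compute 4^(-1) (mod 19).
4^(-1) ≡ 5 (mod 19). Verification: 4 × 5 = 20 ≡ 1 (mod 19)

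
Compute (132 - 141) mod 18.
9

(132 - 141) = -9
-9 mod 18 = 9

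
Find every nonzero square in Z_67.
QRs mod 67: {1, 4, 6, 9, 10, 14, 15, 16, 17, 19, 21, 22, 23, 24, 25, 26, 29, 33, 35, 36, 37, 39, 40, 47, 49, 54, 55, 56, 59, 60, 62, 64, 65}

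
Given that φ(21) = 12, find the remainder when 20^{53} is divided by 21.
By Euler: 20^{12} ≡ 1 (mod 21) since gcd(20, 21) = 1. 53 = 4×12 + 5. So 20^{53} ≡ 20^{5} ≡ 20 (mod 21)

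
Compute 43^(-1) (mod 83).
43^(-1) ≡ 56 (mod 83). Verification: 43 × 56 = 2408 ≡ 1 (mod 83)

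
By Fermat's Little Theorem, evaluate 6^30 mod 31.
By Fermat's Little Theorem, 6^{30} ≡ 1 (mod 31) since 31 is prime and gcd(6, 31) = 1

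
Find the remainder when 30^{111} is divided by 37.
By Fermat: 30^{36} ≡ 1 (mod 37). 111 = 3×36 + 3. So 30^{111} ≡ 30^{3} ≡ 27 (mod 37)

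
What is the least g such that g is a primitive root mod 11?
p - 1 = 10 has prime divisors 2, 5. h is a primitive root mod 11 iff h^(10/q) ≢ 1 (mod 11) for each such q.
h = 2: 2^5 ≡ 10, 2^2 ≡ 4 (mod 11); none is 1, so 2 has order 10 and is a primitive root.
The smallest primitive root mod 11 is g = 2.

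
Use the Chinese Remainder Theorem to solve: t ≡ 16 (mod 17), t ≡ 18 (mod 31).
M = 17 × 31 = 527. M₁ = 31, y₁ ≡ 11 (mod 17). M₂ = 17, y₂ ≡ 11 (mod 31). t = 16×31×11 + 18×17×11 ≡ 390 (mod 527)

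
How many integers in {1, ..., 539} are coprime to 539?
420

Prime factorization: 539 = 7^2 × 11
Using the formula φ(n) = n × Π(1 - 1/p) for each prime factor p:
φ(539) = 539 × (1 - 1/7) × (1 - 1/11)
φ(539) = 420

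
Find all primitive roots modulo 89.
Primitive roots mod 89: {3, 6, 7, 13, 14, 15, 19, 23, 24, 26, 27, 28, 29, 30, 31, 33, 35, 38, 41, 43, 46, 48, 51, 54, 56, 58, 59, 60, 61, 62, 63, 65, 66, 70, 74, 75, 76, 82, 83, 86}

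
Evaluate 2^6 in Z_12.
6 = 4 + 2 (binary 110). Repeated squaring mod 12: 2^1 ≡ 2; 2^2 ≡ 2² = 4 ≡ 4; 2^4 ≡ 4² = 16 ≡ 4. Multiply: 2^6 = 2^4 × 2^2 ≡ 4 × 4 (mod 12): 4 × 4 = 16 ≡ 4. So 2^6 ≡ 4 (mod 12).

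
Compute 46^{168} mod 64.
0

Using successive squaring:
Binary expansion of 168: 10101000
Powers of 46 mod 64 (each is the square of the previous):
  46^1 ≡ 46 (mod 64)
  46^2 ≡ 46² = 2116 ≡ 4 (mod 64)
  46^4 ≡ 4² = 16 ≡ 16 (mod 64)
  46^8 ≡ 16² = 256 ≡ 0 (mod 64)
  46^16 ≡ 0² = 0 ≡ 0 (mod 64)
  46^32 ≡ 0² = 0 ≡ 0 (mod 64)
  46^64 ≡ 0² = 0 ≡ 0 (mod 64)
  46^128 ≡ 0² = 0 ≡ 0 (mod 64)
168 = 128 + 32 + 8, so 46^168 = 46^128 × 46^32 × 46^8 ≡ 0 × 0 × 0 (mod 64)
Multiplying step by step:
  0 × 0 = 0 ≡ 0 (mod 64)
  0 × 0 = 0 ≡ 0 (mod 64)
Result: 46^168 ≡ 0 (mod 64)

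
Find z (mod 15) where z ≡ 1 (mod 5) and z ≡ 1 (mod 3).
M = 5 × 3 = 15. M₁ = 3, y₁ ≡ 2 (mod 5). M₂ = 5, y₂ ≡ 2 (mod 3). z = 1×3×2 + 1×5×2 ≡ 1 (mod 15)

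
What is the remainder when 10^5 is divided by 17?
5 = 4 + 1 (binary 101). Repeated squaring mod 17: 10^1 ≡ 10; 10^2 ≡ 10² = 100 ≡ 15; 10^4 ≡ 15² = 225 ≡ 4. Multiply: 10^5 = 10^4 × 10^1 ≡ 4 × 10 (mod 17): 4 × 10 = 40 ≡ 6. So 10^5 ≡ 6 (mod 17).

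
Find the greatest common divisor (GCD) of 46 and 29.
1

Using the Euclidean algorithm:
46 = 1 × 29 + 17
29 = 1 × 17 + 12
17 = 1 × 12 + 5
12 = 2 × 5 + 2
5 = 2 × 2 + 1
2 = 2 × 1 + 0

GCD(46, 29) = 1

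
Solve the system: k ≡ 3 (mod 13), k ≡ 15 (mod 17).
M = 13 × 17 = 221. M₁ = 17, y₁ ≡ 10 (mod 13). M₂ = 13, y₂ ≡ 4 (mod 17). k = 3×17×10 + 15×13×4 ≡ 185 (mod 221)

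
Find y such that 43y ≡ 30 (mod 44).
14

Since gcd(43, 44) = 1 divides 30, a solution exists.
Multiply both sides by the inverse of 43 mod 44:
  43^(-1) mod 44 = 43
  x ≡ 43 × 30 ≡ 1290 ≡ 14 (mod 44)
Verification: 43 × 14 = 602 = 13 × 44 + 30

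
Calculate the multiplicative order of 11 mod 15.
Powers of 11 mod 15: 11^1≡11, 11^2≡1. Order = 2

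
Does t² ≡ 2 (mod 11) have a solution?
By Euler's criterion: 2^{5} ≡ 10 (mod 11). Since this equals -1 (≡ 10), 2 is not a QR.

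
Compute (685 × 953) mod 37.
14

(685 × 953) = 652805
652805 mod 37 = 14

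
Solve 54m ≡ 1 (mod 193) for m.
54^(-1) ≡ 168 (mod 193). Verification: 54 × 168 = 9072 ≡ 1 (mod 193)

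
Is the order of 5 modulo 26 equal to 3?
No, the actual order is 4, not 3.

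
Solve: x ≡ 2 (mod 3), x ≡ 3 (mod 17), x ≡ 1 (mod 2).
M = 3 × 17 × 2 = 102. M₁ = 34, y₁ ≡ 1 (mod 3). M₂ = 6, y₂ ≡ 3 (mod 17). M₃ = 51, y₃ ≡ 1 (mod 2). x = 2×34×1 + 3×6×3 + 1×51×1 ≡ 71 (mod 102)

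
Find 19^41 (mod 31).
Using Fermat: 19^{30} ≡ 1 (mod 31). 41 ≡ 11 (mod 30). So 19^{41} ≡ 19^{11} ≡ 10 (mod 31)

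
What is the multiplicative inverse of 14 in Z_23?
14^(-1) ≡ 5 (mod 23). Verification: 14 × 5 = 70 ≡ 1 (mod 23)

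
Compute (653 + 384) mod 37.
1

(653 + 384) = 1037
1037 mod 37 = 1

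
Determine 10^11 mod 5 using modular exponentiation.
Using repeated squaring. 10 ≡ 0 (mod 5). 11 = 8 + 2 + 1 (binary 1011). Repeated squaring mod 5: 0^1 ≡ 0; 0^2 ≡ 0² = 0 ≡ 0; 0^4 ≡ 0² = 0 ≡ 0; 0^8 ≡ 0² = 0 ≡ 0. Multiply: 10^11 ≡ 0^8 × 0^2 × 0^1 ≡ 0 × 0 × 0 (mod 5): 0 × 0 = 0 ≡ 0; 0 × 0 = 0 ≡ 0. So 10^11 ≡ 0 (mod 5).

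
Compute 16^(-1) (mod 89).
39

Using Extended Euclidean Algorithm:
gcd(16, 89) = 1
Bezout coefficients: 16 × 39 + 89 × -7 = 1
So 16 × 39 ≡ 1 (mod 89)
The inverse is 39 mod 89 = 39
Verification: 16 × 39 = 624 = 7 × 89 + 1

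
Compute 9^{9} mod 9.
0

Using successive squaring:
Binary expansion of 9: 1001
Powers of 9 mod 9 (each is the square of the previous):
  9^1 ≡ 0 (mod 9)
  9^2 ≡ 0² = 0 ≡ 0 (mod 9)
  9^4 ≡ 0² = 0 ≡ 0 (mod 9)
  9^8 ≡ 0² = 0 ≡ 0 (mod 9)
9 = 8 + 1, so 9^9 = 9^8 × 9^1 ≡ 0 × 0 (mod 9)
Multiplying step by step:
  0 × 0 = 0 ≡ 0 (mod 9)
Result: 9^9 ≡ 0 (mod 9)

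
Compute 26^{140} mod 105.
46

Using successive squaring:
Binary expansion of 140: 10001100
Powers of 26 mod 105 (each is the square of the previous):
  26^1 ≡ 26 (mod 105)
  26^2 ≡ 26² = 676 ≡ 46 (mod 105)
  26^4 ≡ 46² = 2116 ≡ 16 (mod 105)
  26^8 ≡ 16² = 256 ≡ 46 (mod 105)
  26^16 ≡ 46² = 2116 ≡ 16 (mod 105)
  26^32 ≡ 16² = 256 ≡ 46 (mod 105)
  26^64 ≡ 46² = 2116 ≡ 16 (mod 105)
  26^128 ≡ 16² = 256 ≡ 46 (mod 105)
140 = 128 + 8 + 4, so 26^140 = 26^128 × 26^8 × 26^4 ≡ 46 × 46 × 16 (mod 105)
Multiplying step by step:
  46 × 46 = 2116 ≡ 16 (mod 105)
  16 × 16 = 256 ≡ 46 (mod 105)
Result: 26^140 ≡ 46 (mod 105)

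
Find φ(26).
12

Prime factorization: 26 = 2 × 13
Using the formula φ(n) = n × Π(1 - 1/p) for each prime factor p:
φ(26) = 26 × (1 - 1/2) × (1 - 1/13)
φ(26) = 12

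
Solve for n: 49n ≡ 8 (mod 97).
16

Since gcd(49, 97) = 1 divides 8, a solution exists.
Multiply both sides by the inverse of 49 mod 97:
  49^(-1) mod 97 = 2
  x ≡ 2 × 8 ≡ 16 ≡ 16 (mod 97)
Verification: 49 × 16 = 784 = 8 × 97 + 8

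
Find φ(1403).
1320

Prime factorization: 1403 = 23 × 61
Using the formula φ(n) = n × Π(1 - 1/p) for each prime factor p:
φ(1403) = 1403 × (1 - 1/23) × (1 - 1/61)
φ(1403) = 1320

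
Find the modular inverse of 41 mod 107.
41^(-1) ≡ 47 (mod 107). Verification: 41 × 47 = 1927 ≡ 1 (mod 107)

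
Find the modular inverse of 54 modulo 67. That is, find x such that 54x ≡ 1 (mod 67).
36

Using Extended Euclidean Algorithm:
gcd(54, 67) = 1
Bezout coefficients: 54 × -31 + 67 × 25 = 1
So 54 × -31 ≡ 1 (mod 67)
The inverse is -31 mod 67 = 36
Verification: 54 × 36 = 1944 = 29 × 67 + 1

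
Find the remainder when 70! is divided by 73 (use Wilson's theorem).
(72)! = (70)! × (71) × (72) ≡ -1 (mod 73). So (70)! ≡ -1 × [(72)(71)]^(-1) ≡ 36 (mod 73)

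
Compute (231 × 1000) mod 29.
15

(231 × 1000) = 231000
231000 mod 29 = 15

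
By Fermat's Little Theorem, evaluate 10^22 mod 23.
By Fermat's Little Theorem, 10^{22} ≡ 1 (mod 23) since 23 is prime and gcd(10, 23) = 1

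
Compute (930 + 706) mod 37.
8

(930 + 706) = 1636
1636 mod 37 = 8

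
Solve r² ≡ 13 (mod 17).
The square roots of 13 mod 17 are 8 and 9. Verify: 8² = 64 ≡ 13 (mod 17)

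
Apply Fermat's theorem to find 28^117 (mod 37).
By Fermat: 28^{36} ≡ 1 (mod 37). 117 = 3×36 + 9. So 28^{117} ≡ 28^{9} ≡ 36 (mod 37)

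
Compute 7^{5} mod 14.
7

Using successive squaring:
Binary expansion of 5: 101
Powers of 7 mod 14 (each is the square of the previous):
  7^1 ≡ 7 (mod 14)
  7^2 ≡ 7² = 49 ≡ 7 (mod 14)
  7^4 ≡ 7² = 49 ≡ 7 (mod 14)
5 = 4 + 1, so 7^5 = 7^4 × 7^1 ≡ 7 × 7 (mod 14)
Multiplying step by step:
  7 × 7 = 49 ≡ 7 (mod 14)
Result: 7^5 ≡ 7 (mod 14)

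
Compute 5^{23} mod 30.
5

Using successive squaring:
Binary expansion of 23: 10111
Powers of 5 mod 30 (each is the square of the previous):
  5^1 ≡ 5 (mod 30)
  5^2 ≡ 5² = 25 ≡ 25 (mod 30)
  5^4 ≡ 25² = 625 ≡ 25 (mod 30)
  5^8 ≡ 25² = 625 ≡ 25 (mod 30)
  5^16 ≡ 25² = 625 ≡ 25 (mod 30)
23 = 16 + 4 + 2 + 1, so 5^23 = 5^16 × 5^4 × 5^2 × 5^1 ≡ 25 × 25 × 25 × 5 (mod 30)
Multiplying step by step:
  25 × 25 = 625 ≡ 25 (mod 30)
  25 × 25 = 625 ≡ 25 (mod 30)
  25 × 5 = 125 ≡ 5 (mod 30)
Result: 5^23 ≡ 5 (mod 30)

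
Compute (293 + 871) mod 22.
20

(293 + 871) = 1164
1164 mod 22 = 20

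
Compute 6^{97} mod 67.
54

Using successive squaring:
Binary expansion of 97: 1100001
Powers of 6 mod 67 (each is the square of the previous):
  6^1 ≡ 6 (mod 67)
  6^2 ≡ 6² = 36 ≡ 36 (mod 67)
  6^4 ≡ 36² = 1296 ≡ 23 (mod 67)
  6^8 ≡ 23² = 529 ≡ 60 (mod 67)
  6^16 ≡ 60² = 3600 ≡ 49 (mod 67)
  6^32 ≡ 49² = 2401 ≡ 56 (mod 67)
  6^64 ≡ 56² = 3136 ≡ 54 (mod 67)
97 = 64 + 32 + 1, so 6^97 = 6^64 × 6^32 × 6^1 ≡ 54 × 56 × 6 (mod 67)
Multiplying step by step:
  54 × 56 = 3024 ≡ 9 (mod 67)
  9 × 6 = 54 ≡ 54 (mod 67)
Result: 6^97 ≡ 54 (mod 67)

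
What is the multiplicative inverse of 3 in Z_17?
6

Using Extended Euclidean Algorithm:
gcd(3, 17) = 1
Bezout coefficients: 3 × 6 + 17 × -1 = 1
So 3 × 6 ≡ 1 (mod 17)
The inverse is 6 mod 17 = 6
Verification: 3 × 6 = 18 = 1 × 17 + 1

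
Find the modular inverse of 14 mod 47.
14^(-1) ≡ 37 (mod 47). Verification: 14 × 37 = 518 ≡ 1 (mod 47)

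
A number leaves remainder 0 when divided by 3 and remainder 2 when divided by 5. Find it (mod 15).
M = 3 × 5 = 15. M₁ = 5, y₁ ≡ 2 (mod 3). M₂ = 3, y₂ ≡ 2 (mod 5). m = 0×5×2 + 2×3×2 ≡ 12 (mod 15)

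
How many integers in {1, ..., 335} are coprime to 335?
264

Prime factorization: 335 = 5 × 67
Using the formula φ(n) = n × Π(1 - 1/p) for each prime factor p:
φ(335) = 335 × (1 - 1/5) × (1 - 1/67)
φ(335) = 264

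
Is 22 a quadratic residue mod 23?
By Euler's criterion: 22^{11} ≡ 22 (mod 23). Since this equals -1 (≡ 22), 22 is not a QR.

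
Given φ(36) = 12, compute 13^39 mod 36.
By Euler: 13^{12} ≡ 1 (mod 36) since gcd(13, 36) = 1. 39 = 3×12 + 3. So 13^{39} ≡ 13^{3} ≡ 1 (mod 36)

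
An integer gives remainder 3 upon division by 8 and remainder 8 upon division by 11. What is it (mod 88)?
M = 8 × 11 = 88. M₁ = 11, y₁ ≡ 3 (mod 8). M₂ = 8, y₂ ≡ 7 (mod 11). r = 3×11×3 + 8×8×7 ≡ 19 (mod 88). The smallest positive such number is 19.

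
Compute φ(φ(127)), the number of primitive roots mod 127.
Number of primitive roots mod 127 = φ(126) = 36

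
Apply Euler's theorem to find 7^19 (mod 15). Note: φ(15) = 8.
By Euler: 7^{8} ≡ 1 (mod 15) since gcd(7, 15) = 1. 19 = 2×8 + 3. So 7^{19} ≡ 7^{3} ≡ 13 (mod 15)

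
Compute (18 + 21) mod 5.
4

(18 + 21) = 39
39 mod 5 = 4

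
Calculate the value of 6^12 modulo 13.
Using Fermat: 6^{12} ≡ 1 (mod 13). 12 ≡ 0 (mod 12). So 6^{12} ≡ 6^{0} ≡ 1 (mod 13)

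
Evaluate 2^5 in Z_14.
5 = 4 + 1 (binary 101). Repeated squaring mod 14: 2^1 ≡ 2; 2^2 ≡ 2² = 4 ≡ 4; 2^4 ≡ 4² = 16 ≡ 2. Multiply: 2^5 = 2^4 × 2^1 ≡ 2 × 2 (mod 14): 2 × 2 = 4 ≡ 4. So 2^5 ≡ 4 (mod 14).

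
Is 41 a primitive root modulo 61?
No

To verify, check if 41^(60/q) ≢ 1 (mod 61) for each prime divisor q of 60
Divisors of 60 = 60: [1, 2, 3, 4, 5, 6, 10, 12, 15, 20, 30, 60]
  41^(60/2) = 41^30 ≡ 1 (mod 61)
  41^(60/3) = 41^20 ≡ 1 (mod 61)
  41^(60/5) = 41^12 ≡ 34 (mod 61)
Conclusion: 41 is not a primitive root modulo 61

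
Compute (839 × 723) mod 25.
22

(839 × 723) = 606597
606597 mod 25 = 22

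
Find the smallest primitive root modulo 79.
p - 1 = 78 has prime divisors 2, 3, 13. h is a primitive root mod 79 iff h^(78/q) ≢ 1 (mod 79) for each such q.
h = 2: 2^39 ≡ 1, 2^26 ≡ 23, 2^6 ≡ 64 (mod 79); 2^39 ≡ 1, so not a primitive root.
h = 3: 3^39 ≡ 78, 3^26 ≡ 23, 3^6 ≡ 18 (mod 79); none is 1, so 3 has order 78 and is a primitive root.
The smallest primitive root mod 79 is g = 3.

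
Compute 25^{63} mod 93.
1

Using successive squaring:
Binary expansion of 63: 111111
Powers of 25 mod 93 (each is the square of the previous):
  25^1 ≡ 25 (mod 93)
  25^2 ≡ 25² = 625 ≡ 67 (mod 93)
  25^4 ≡ 67² = 4489 ≡ 25 (mod 93)
  25^8 ≡ 25² = 625 ≡ 67 (mod 93)
  25^16 ≡ 67² = 4489 ≡ 25 (mod 93)
  25^32 ≡ 25² = 625 ≡ 67 (mod 93)
63 = 32 + 16 + 8 + 4 + 2 + 1, so 25^63 = 25^32 × 25^16 × 25^8 × 25^4 × 25^2 × 25^1 ≡ 67 × 25 × 67 × 25 × 67 × 25 (mod 93)
Multiplying step by step:
  67 × 25 = 1675 ≡ 1 (mod 93)
  1 × 67 = 67 ≡ 67 (mod 93)
  67 × 25 = 1675 ≡ 1 (mod 93)
  1 × 67 = 67 ≡ 67 (mod 93)
  67 × 25 = 1675 ≡ 1 (mod 93)
Result: 25^63 ≡ 1 (mod 93)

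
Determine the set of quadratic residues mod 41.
QRs mod 41: {1, 2, 4, 5, 8, 9, 10, 16, 18, 20, 21, 23, 25, 31, 32, 33, 36, 37, 39, 40}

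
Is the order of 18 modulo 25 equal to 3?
No, the actual order is 4, not 3.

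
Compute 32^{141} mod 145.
32

Using successive squaring:
Binary expansion of 141: 10001101
Powers of 32 mod 145 (each is the square of the previous):
  32^1 ≡ 32 (mod 145)
  32^2 ≡ 32² = 1024 ≡ 9 (mod 145)
  32^4 ≡ 9² = 81 ≡ 81 (mod 145)
  32^8 ≡ 81² = 6561 ≡ 36 (mod 145)
  32^16 ≡ 36² = 1296 ≡ 136 (mod 145)
  32^32 ≡ 136² = 18496 ≡ 81 (mod 145)
  32^64 ≡ 81² = 6561 ≡ 36 (mod 145)
  32^128 ≡ 36² = 1296 ≡ 136 (mod 145)
141 = 128 + 8 + 4 + 1, so 32^141 = 32^128 × 32^8 × 32^4 × 32^1 ≡ 136 × 36 × 81 × 32 (mod 145)
Multiplying step by step:
  136 × 36 = 4896 ≡ 111 (mod 145)
  111 × 81 = 8991 ≡ 1 (mod 145)
  1 × 32 = 32 ≡ 32 (mod 145)
Result: 32^141 ≡ 32 (mod 145)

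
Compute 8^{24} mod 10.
6

Using successive squaring:
Binary expansion of 24: 11000
Powers of 8 mod 10 (each is the square of the previous):
  8^1 ≡ 8 (mod 10)
  8^2 ≡ 8² = 64 ≡ 4 (mod 10)
  8^4 ≡ 4² = 16 ≡ 6 (mod 10)
  8^8 ≡ 6² = 36 ≡ 6 (mod 10)
  8^16 ≡ 6² = 36 ≡ 6 (mod 10)
24 = 16 + 8, so 8^24 = 8^16 × 8^8 ≡ 6 × 6 (mod 10)
Multiplying step by step:
  6 × 6 = 36 ≡ 6 (mod 10)
Result: 8^24 ≡ 6 (mod 10)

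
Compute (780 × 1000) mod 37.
3

(780 × 1000) = 780000
780000 mod 37 = 3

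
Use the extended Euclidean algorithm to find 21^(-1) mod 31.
Extended GCD: 21(3) + 31(-2) = 1. So 21^(-1) ≡ 3 ≡ 3 (mod 31). Verify: 21 × 3 = 63 ≡ 1 (mod 31)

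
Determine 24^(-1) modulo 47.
24^(-1) ≡ 2 (mod 47). Verification: 24 × 2 = 48 ≡ 1 (mod 47)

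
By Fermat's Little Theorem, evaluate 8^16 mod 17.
By Fermat's Little Theorem, 8^{16} ≡ 1 (mod 17) since 17 is prime and gcd(8, 17) = 1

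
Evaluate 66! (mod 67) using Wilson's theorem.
By Wilson's theorem, (66)! ≡ -1 ≡ 66 (mod 67)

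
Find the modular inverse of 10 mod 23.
10^(-1) ≡ 7 (mod 23). Verification: 10 × 7 = 70 ≡ 1 (mod 23)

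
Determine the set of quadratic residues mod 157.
QRs mod 157: {1, 3, 4, 9, 10, 11, 12, 13, 14, 16, 17, 19, 25, 27, 30, 31, 33, 35, 36, 37, 39, 40, 42, 44, 46, 47, 48, 49, 51, 52, 56, 57, 58, 64, 67, 68, 71, 75, 76, 81, 82, 86, 89, 90, 93, 99, 100, 101, 105, 106, 108, 109, 110, 111, 113, 115, 117, 118, 120, 121, 122, 124, 126, 127, 130, 132, 138, 140, 141, 143, 144, 145, 146, 147, 148, 153, 154, 156}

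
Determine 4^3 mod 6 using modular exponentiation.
3 = 2 + 1 (binary 11). Repeated squaring mod 6: 4^1 ≡ 4; 4^2 ≡ 4² = 16 ≡ 4. Multiply: 4^3 = 4^2 × 4^1 ≡ 4 × 4 (mod 6): 4 × 4 = 16 ≡ 4. So 4^3 ≡ 4 (mod 6).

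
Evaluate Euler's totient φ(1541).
1452

Prime factorization: 1541 = 23 × 67
Using the formula φ(n) = n × Π(1 - 1/p) for each prime factor p:
φ(1541) = 1541 × (1 - 1/23) × (1 - 1/67)
φ(1541) = 1452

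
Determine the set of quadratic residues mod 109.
QRs mod 109: {1, 3, 4, 5, 7, 9, 12, 15, 16, 20, 21, 22, 25, 26, 27, 28, 29, 31, 34, 35, 36, 38, 43, 45, 46, 48, 49, 60, 61, 63, 64, 66, 71, 73, 74, 75, 78, 80, 81, 82, 83, 84, 87, 88, 89, 93, 94, 97, 100, 102, 104, 105, 106, 108}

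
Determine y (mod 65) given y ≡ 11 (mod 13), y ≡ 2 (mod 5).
37

Using the Chinese Remainder Theorem:
M = product of moduli = 65
For equation 1: M_1 = 5, 5 ≡ 5 (mod 13), inverse of 5 mod 13 is 8 (check: 5 × 8 = 40 ≡ 1 (mod 13))
For equation 2: M_2 = 13, 13 ≡ 3 (mod 5), inverse of 13 mod 5 is 2 (check: 3 × 2 = 6 ≡ 1 (mod 5))
Combine: y ≡ Σ r_i×M_i×(M_i⁻¹ mod m_i) = 11×5×8 + 2×13×2 = 440 + 52 = 492
492 mod 65 = 37
y ≡ 37 (mod 65)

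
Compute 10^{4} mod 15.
10

Using successive squaring:
Binary expansion of 4: 100
Powers of 10 mod 15 (each is the square of the previous):
  10^1 ≡ 10 (mod 15)
  10^2 ≡ 10² = 100 ≡ 10 (mod 15)
  10^4 ≡ 10² = 100 ≡ 10 (mod 15)
4 is a power of 2, so 10^4 is the last square: ≡ 10 (mod 15)
Result: 10^4 ≡ 10 (mod 15)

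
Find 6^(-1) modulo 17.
3

Using Extended Euclidean Algorithm:
gcd(6, 17) = 1
Bezout coefficients: 6 × 3 + 17 × -1 = 1
So 6 × 3 ≡ 1 (mod 17)
The inverse is 3 mod 17 = 3
Verification: 6 × 3 = 18 = 1 × 17 + 1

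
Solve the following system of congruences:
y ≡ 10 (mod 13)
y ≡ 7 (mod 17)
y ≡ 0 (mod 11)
517

Using the Chinese Remainder Theorem:
M = product of moduli = 2431
For equation 1: M_1 = 187, 187 ≡ 5 (mod 13), inverse of 187 mod 13 is 8 (check: 5 × 8 = 40 ≡ 1 (mod 13))
For equation 2: M_2 = 143, 143 ≡ 7 (mod 17), inverse of 143 mod 17 is 5 (check: 7 × 5 = 35 ≡ 1 (mod 17))
For equation 3: M_3 = 221, 221 ≡ 1 (mod 11), inverse of 221 mod 11 is 1 (check: 1 × 1 = 1 ≡ 1 (mod 11))
Combine: y ≡ Σ r_i×M_i×(M_i⁻¹ mod m_i) = 10×187×8 + 7×143×5 + 0×221×1 = 14960 + 5005 + 0 = 19965
19965 mod 2431 = 517
y ≡ 517 (mod 2431)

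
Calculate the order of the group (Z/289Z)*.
272

Prime factorization: 289 = 17^2
Using the formula φ(n) = n × Π(1 - 1/p) for each prime factor p:
φ(289) = 289 × (1 - 1/17)
φ(289) = 272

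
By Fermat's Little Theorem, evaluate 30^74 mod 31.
By Fermat: 30^{30} ≡ 1 (mod 31). 74 = 2×30 + 14. So 30^{74} ≡ 30^{14} ≡ 1 (mod 31)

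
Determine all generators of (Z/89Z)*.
Primitive roots mod 89: {3, 6, 7, 13, 14, 15, 19, 23, 24, 26, 27, 28, 29, 30, 31, 33, 35, 38, 41, 43, 46, 48, 51, 54, 56, 58, 59, 60, 61, 62, 63, 65, 66, 70, 74, 75, 76, 82, 83, 86}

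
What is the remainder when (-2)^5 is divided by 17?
(-2) ≡ 15 (mod 17). 5 = 4 + 1 (binary 101). Repeated squaring mod 17: 15^1 ≡ 15; 15^2 ≡ 15² = 225 ≡ 4; 15^4 ≡ 4² = 16 ≡ 16. Multiply: (-2)^5 ≡ 15^4 × 15^1 ≡ 16 × 15 (mod 17): 16 × 15 = 240 ≡ 2. So (-2)^5 ≡ 2 (mod 17).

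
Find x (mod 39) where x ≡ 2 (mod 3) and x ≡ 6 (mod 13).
M = 3 × 13 = 39. M₁ = 13, y₁ ≡ 1 (mod 3). M₂ = 3, y₂ ≡ 9 (mod 13). x = 2×13×1 + 6×3×9 ≡ 32 (mod 39)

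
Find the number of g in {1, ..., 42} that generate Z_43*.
Number of primitive roots mod 43 = φ(42) = 12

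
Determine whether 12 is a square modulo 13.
By Euler's criterion: 12^{6} ≡ 1 (mod 13). Since this equals 1, 12 is a QR.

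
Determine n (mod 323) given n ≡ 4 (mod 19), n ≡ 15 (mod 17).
270

Using the Chinese Remainder Theorem:
M = product of moduli = 323
For equation 1: M_1 = 17, 17 ≡ 17 (mod 19), inverse of 17 mod 19 is 9 (check: 17 × 9 = 153 ≡ 1 (mod 19))
For equation 2: M_2 = 19, 19 ≡ 2 (mod 17), inverse of 19 mod 17 is 9 (check: 2 × 9 = 18 ≡ 1 (mod 17))
Combine: n ≡ Σ r_i×M_i×(M_i⁻¹ mod m_i) = 4×17×9 + 15×19×9 = 612 + 2565 = 3177
3177 mod 323 = 270
n ≡ 270 (mod 323)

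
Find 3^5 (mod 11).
5 = 4 + 1 (binary 101). Repeated squaring mod 11: 3^1 ≡ 3; 3^2 ≡ 3² = 9 ≡ 9; 3^4 ≡ 9² = 81 ≡ 4. Multiply: 3^5 = 3^4 × 3^1 ≡ 4 × 3 (mod 11): 4 × 3 = 12 ≡ 1. So 3^5 ≡ 1 (mod 11).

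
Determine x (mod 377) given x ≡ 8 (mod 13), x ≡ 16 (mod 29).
190

Using the Chinese Remainder Theorem:
M = product of moduli = 377
For equation 1: M_1 = 29, 29 ≡ 3 (mod 13), inverse of 29 mod 13 is 9 (check: 3 × 9 = 27 ≡ 1 (mod 13))
For equation 2: M_2 = 13, 13 ≡ 13 (mod 29), inverse of 13 mod 29 is 9 (check: 13 × 9 = 117 ≡ 1 (mod 29))
Combine: x ≡ Σ r_i×M_i×(M_i⁻¹ mod m_i) = 8×29×9 + 16×13×9 = 2088 + 1872 = 3960
3960 mod 377 = 190
x ≡ 190 (mod 377)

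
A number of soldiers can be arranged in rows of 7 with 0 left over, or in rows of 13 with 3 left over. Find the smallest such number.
M = 7 × 13 = 91. M₁ = 13, y₁ ≡ 6 (mod 7). M₂ = 7, y₂ ≡ 2 (mod 13). k = 0×13×6 + 3×7×2 ≡ 42 (mod 91). The smallest positive such number is 42.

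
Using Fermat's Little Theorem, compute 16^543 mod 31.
By Fermat: 16^{30} ≡ 1 (mod 31). 543 ≡ 3 (mod 30). So 16^{543} ≡ 16^{3} ≡ 4 (mod 31)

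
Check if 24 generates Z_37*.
p - 1 = 36 has prime divisors 2, 3. Check 24^(36/q) mod 37 for each: 24^(36/2) = 24^18 ≡ 36, 24^(36/3) = 24^12 ≡ 10 (mod 37). None of these is 1, so 24 has order 36 = φ(37), so it is a primitive root mod 37.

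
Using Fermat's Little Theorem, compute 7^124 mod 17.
By Fermat: 7^{16} ≡ 1 (mod 17). 124 = 7×16 + 12. So 7^{124} ≡ 7^{12} ≡ 13 (mod 17)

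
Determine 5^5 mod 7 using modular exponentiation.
5 = 4 + 1 (binary 101). Repeated squaring mod 7: 5^1 ≡ 5; 5^2 ≡ 5² = 25 ≡ 4; 5^4 ≡ 4² = 16 ≡ 2. Multiply: 5^5 = 5^4 × 5^1 ≡ 2 × 5 (mod 7): 2 × 5 = 10 ≡ 3. So 5^5 ≡ 3 (mod 7).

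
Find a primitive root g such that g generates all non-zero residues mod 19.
p - 1 = 18 has prime divisors 2, 3. h is a primitive root mod 19 iff h^(18/q) ≢ 1 (mod 19) for each such q.
h = 2: 2^9 ≡ 18, 2^6 ≡ 7 (mod 19); none is 1, so 2 has order 18 and is a primitive root.
The smallest primitive root mod 19 is g = 2.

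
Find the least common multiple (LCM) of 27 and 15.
135

First find GCD(27, 15) using the Euclidean algorithm:
27 = 1 × 15 + 12
15 = 1 × 12 + 3
12 = 4 × 3 + 0
GCD(27, 15) = 3

LCM formula: LCM(a, b) = (a × b) / GCD(a, b)
LCM(27, 15) = (27 × 15) / 3
LCM(27, 15) = 405 / 3
LCM(27, 15) = 135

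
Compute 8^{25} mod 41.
9

Using successive squaring:
Binary expansion of 25: 11001
Powers of 8 mod 41 (each is the square of the previous):
  8^1 ≡ 8 (mod 41)
  8^2 ≡ 8² = 64 ≡ 23 (mod 41)
  8^4 ≡ 23² = 529 ≡ 37 (mod 41)
  8^8 ≡ 37² = 1369 ≡ 16 (mod 41)
  8^16 ≡ 16² = 256 ≡ 10 (mod 41)
25 = 16 + 8 + 1, so 8^25 = 8^16 × 8^8 × 8^1 ≡ 10 × 16 × 8 (mod 41)
Multiplying step by step:
  10 × 16 = 160 ≡ 37 (mod 41)
  37 × 8 = 296 ≡ 9 (mod 41)
Result: 8^25 ≡ 9 (mod 41)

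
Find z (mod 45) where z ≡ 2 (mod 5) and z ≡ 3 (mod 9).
M = 5 × 9 = 45. M₁ = 9, y₁ ≡ 4 (mod 5). M₂ = 5, y₂ ≡ 2 (mod 9). z = 2×9×4 + 3×5×2 ≡ 12 (mod 45)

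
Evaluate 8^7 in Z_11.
7 = 4 + 2 + 1 (binary 111). Repeated squaring mod 11: 8^1 ≡ 8; 8^2 ≡ 8² = 64 ≡ 9; 8^4 ≡ 9² = 81 ≡ 4. Multiply: 8^7 = 8^4 × 8^2 × 8^1 ≡ 4 × 9 × 8 (mod 11): 4 × 9 = 36 ≡ 3; 3 × 8 = 24 ≡ 2. So 8^7 ≡ 2 (mod 11).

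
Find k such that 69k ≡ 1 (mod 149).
69^(-1) ≡ 54 (mod 149). Verification: 69 × 54 = 3726 ≡ 1 (mod 149)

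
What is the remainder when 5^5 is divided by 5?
5 ≡ 0 (mod 5). 5 = 4 + 1 (binary 101). Repeated squaring mod 5: 0^1 ≡ 0; 0^2 ≡ 0² = 0 ≡ 0; 0^4 ≡ 0² = 0 ≡ 0. Multiply: 5^5 ≡ 0^4 × 0^1 ≡ 0 × 0 (mod 5): 0 × 0 = 0 ≡ 0. So 5^5 ≡ 0 (mod 5).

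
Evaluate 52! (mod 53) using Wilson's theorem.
By Wilson's theorem, (52)! ≡ -1 ≡ 52 (mod 53)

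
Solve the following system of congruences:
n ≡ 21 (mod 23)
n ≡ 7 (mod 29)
297

Using the Chinese Remainder Theorem:
M = product of moduli = 667
For equation 1: M_1 = 29, 29 ≡ 6 (mod 23), inverse of 29 mod 23 is 4 (check: 6 × 4 = 24 ≡ 1 (mod 23))
For equation 2: M_2 = 23, 23 ≡ 23 (mod 29), inverse of 23 mod 29 is 24 (check: 23 × 24 = 552 ≡ 1 (mod 29))
Combine: n ≡ Σ r_i×M_i×(M_i⁻¹ mod m_i) = 21×29×4 + 7×23×24 = 2436 + 3864 = 6300
6300 mod 667 = 297
n ≡ 297 (mod 667)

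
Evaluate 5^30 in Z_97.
Using repeated squaring. 30 = 16 + 8 + 4 + 2 (binary 11110). Repeated squaring mod 97: 5^1 ≡ 5; 5^2 ≡ 5² = 25 ≡ 25; 5^4 ≡ 25² = 625 ≡ 43; 5^8 ≡ 43² = 1849 ≡ 6; 5^16 ≡ 6² = 36 ≡ 36. Multiply: 5^30 = 5^16 × 5^8 × 5^4 × 5^2 ≡ 36 × 6 × 43 × 25 (mod 97): 36 × 6 = 216 ≡ 22; 22 × 43 = 946 ≡ 73; 73 × 25 = 1825 ≡ 79. So 5^30 ≡ 79 (mod 97).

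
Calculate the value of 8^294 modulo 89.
Using Fermat: 8^{88} ≡ 1 (mod 89). 294 ≡ 30 (mod 88). So 8^{294} ≡ 8^{30} ≡ 4 (mod 89)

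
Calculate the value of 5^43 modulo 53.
Using repeated squaring. 43 = 32 + 8 + 2 + 1 (binary 101011). Repeated squaring mod 53: 5^1 ≡ 5; 5^2 ≡ 5² = 25 ≡ 25; 5^4 ≡ 25² = 625 ≡ 42; 5^8 ≡ 42² = 1764 ≡ 15; 5^16 ≡ 15² = 225 ≡ 13; 5^32 ≡ 13² = 169 ≡ 10. Multiply: 5^43 = 5^32 × 5^8 × 5^2 × 5^1 ≡ 10 × 15 × 25 × 5 (mod 53): 10 × 15 = 150 ≡ 44; 44 × 25 = 1100 ≡ 40; 40 × 5 = 200 ≡ 41. So 5^43 ≡ 41 (mod 53).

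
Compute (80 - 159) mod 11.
9

(80 - 159) = -79
-79 mod 11 = 9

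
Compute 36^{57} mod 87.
36

Using successive squaring:
Binary expansion of 57: 111001
Powers of 36 mod 87 (each is the square of the previous):
  36^1 ≡ 36 (mod 87)
  36^2 ≡ 36² = 1296 ≡ 78 (mod 87)
  36^4 ≡ 78² = 6084 ≡ 81 (mod 87)
  36^8 ≡ 81² = 6561 ≡ 36 (mod 87)
  36^16 ≡ 36² = 1296 ≡ 78 (mod 87)
  36^32 ≡ 78² = 6084 ≡ 81 (mod 87)
57 = 32 + 16 + 8 + 1, so 36^57 = 36^32 × 36^16 × 36^8 × 36^1 ≡ 81 × 78 × 36 × 36 (mod 87)
Multiplying step by step:
  81 × 78 = 6318 ≡ 54 (mod 87)
  54 × 36 = 1944 ≡ 30 (mod 87)
  30 × 36 = 1080 ≡ 36 (mod 87)
Result: 36^57 ≡ 36 (mod 87)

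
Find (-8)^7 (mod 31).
(-8) ≡ 23 (mod 31). 7 = 4 + 2 + 1 (binary 111). Repeated squaring mod 31: 23^1 ≡ 23; 23^2 ≡ 23² = 529 ≡ 2; 23^4 ≡ 2² = 4 ≡ 4. Multiply: (-8)^7 ≡ 23^4 × 23^2 × 23^1 ≡ 4 × 2 × 23 (mod 31): 4 × 2 = 8 ≡ 8; 8 × 23 = 184 ≡ 29. So (-8)^7 ≡ 29 (mod 31).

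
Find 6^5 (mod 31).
5 = 4 + 1 (binary 101). Repeated squaring mod 31: 6^1 ≡ 6; 6^2 ≡ 6² = 36 ≡ 5; 6^4 ≡ 5² = 25 ≡ 25. Multiply: 6^5 = 6^4 × 6^1 ≡ 25 × 6 (mod 31): 25 × 6 = 150 ≡ 26. So 6^5 ≡ 26 (mod 31).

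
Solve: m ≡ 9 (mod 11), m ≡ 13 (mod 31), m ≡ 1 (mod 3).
M = 11 × 31 × 3 = 1023. M₁ = 93, y₁ ≡ 9 (mod 11). M₂ = 33, y₂ ≡ 16 (mod 31). M₃ = 341, y₃ ≡ 2 (mod 3). m = 9×93×9 + 13×33×16 + 1×341×2 ≡ 757 (mod 1023)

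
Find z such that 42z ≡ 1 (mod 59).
42^(-1) ≡ 52 (mod 59). Verification: 42 × 52 = 2184 ≡ 1 (mod 59)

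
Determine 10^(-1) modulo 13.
10^(-1) ≡ 4 (mod 13). Verification: 10 × 4 = 40 ≡ 1 (mod 13)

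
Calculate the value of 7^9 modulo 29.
9 = 8 + 1 (binary 1001). Repeated squaring mod 29: 7^1 ≡ 7; 7^2 ≡ 7² = 49 ≡ 20; 7^4 ≡ 20² = 400 ≡ 23; 7^8 ≡ 23² = 529 ≡ 7. Multiply: 7^9 = 7^8 × 7^1 ≡ 7 × 7 (mod 29): 7 × 7 = 49 ≡ 20. So 7^9 ≡ 20 (mod 29).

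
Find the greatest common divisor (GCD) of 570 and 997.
1

Using the Euclidean algorithm:
570 = 0 × 997 + 570
997 = 1 × 570 + 427
570 = 1 × 427 + 143
427 = 2 × 143 + 141
143 = 1 × 141 + 2
141 = 70 × 2 + 1
2 = 2 × 1 + 0

GCD(570, 997) = 1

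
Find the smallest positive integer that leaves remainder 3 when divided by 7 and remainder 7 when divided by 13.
M = 7 × 13 = 91. M₁ = 13, y₁ ≡ 6 (mod 7). M₂ = 7, y₂ ≡ 2 (mod 13). t = 3×13×6 + 7×7×2 ≡ 59 (mod 91). The smallest positive such number is 59.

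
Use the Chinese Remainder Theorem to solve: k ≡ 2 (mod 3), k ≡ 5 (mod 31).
M = 3 × 31 = 93. M₁ = 31, y₁ ≡ 1 (mod 3). M₂ = 3, y₂ ≡ 21 (mod 31). k = 2×31×1 + 5×3×21 ≡ 5 (mod 93)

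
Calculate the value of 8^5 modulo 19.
5 = 4 + 1 (binary 101). Repeated squaring mod 19: 8^1 ≡ 8; 8^2 ≡ 8² = 64 ≡ 7; 8^4 ≡ 7² = 49 ≡ 11. Multiply: 8^5 = 8^4 × 8^1 ≡ 11 × 8 (mod 19): 11 × 8 = 88 ≡ 12. So 8^5 ≡ 12 (mod 19).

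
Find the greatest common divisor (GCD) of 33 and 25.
1

Using the Euclidean algorithm:
33 = 1 × 25 + 8
25 = 3 × 8 + 1
8 = 8 × 1 + 0

GCD(33, 25) = 1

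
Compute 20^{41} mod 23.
17

Using successive squaring:
Binary expansion of 41: 101001
Powers of 20 mod 23 (each is the square of the previous):
  20^1 ≡ 20 (mod 23)
  20^2 ≡ 20² = 400 ≡ 9 (mod 23)
  20^4 ≡ 9² = 81 ≡ 12 (mod 23)
  20^8 ≡ 12² = 144 ≡ 6 (mod 23)
  20^16 ≡ 6² = 36 ≡ 13 (mod 23)
  20^32 ≡ 13² = 169 ≡ 8 (mod 23)
41 = 32 + 8 + 1, so 20^41 = 20^32 × 20^8 × 20^1 ≡ 8 × 6 × 20 (mod 23)
Multiplying step by step:
  8 × 6 = 48 ≡ 2 (mod 23)
  2 × 20 = 40 ≡ 17 (mod 23)
Result: 20^41 ≡ 17 (mod 23)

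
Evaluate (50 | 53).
(50/53) = 50^{26} mod 53 = -1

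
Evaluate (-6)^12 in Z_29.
Using repeated squaring. (-6) ≡ 23 (mod 29). 12 = 8 + 4 (binary 1100). Repeated squaring mod 29: 23^1 ≡ 23; 23^2 ≡ 23² = 529 ≡ 7; 23^4 ≡ 7² = 49 ≡ 20; 23^8 ≡ 20² = 400 ≡ 23. Multiply: (-6)^12 ≡ 23^8 × 23^4 ≡ 23 × 20 (mod 29): 23 × 20 = 460 ≡ 25. So (-6)^12 ≡ 25 (mod 29).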